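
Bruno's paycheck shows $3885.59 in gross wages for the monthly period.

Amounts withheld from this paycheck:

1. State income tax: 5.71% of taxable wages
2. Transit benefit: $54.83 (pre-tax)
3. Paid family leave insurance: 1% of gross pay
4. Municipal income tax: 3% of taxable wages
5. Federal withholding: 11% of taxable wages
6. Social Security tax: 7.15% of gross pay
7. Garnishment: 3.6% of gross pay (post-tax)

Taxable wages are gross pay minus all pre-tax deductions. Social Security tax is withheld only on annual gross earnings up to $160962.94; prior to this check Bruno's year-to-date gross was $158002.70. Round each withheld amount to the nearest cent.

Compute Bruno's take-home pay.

$2685.32

Transit benefit: $54.83
Taxable wages = $3885.59 − $54.83 = $3830.76
Federal withholding: $3830.76 × 0.11 = $421.38
Municipal income tax: $3830.76 × 0.03 = $114.92
State income tax: $3830.76 × 0.0571 = $218.74
Social Security tax: only $160962.94 − $158002.70 = $2960.24 of this check is subject → $2960.24 × 0.0715 = $211.66
Paid family leave insurance: $3885.59 × 0.01 = $38.86
Garnishment: $3885.59 × 0.036 = $139.88
Total deductions = $54.83 + $421.38 + $114.92 + $218.74 + $211.66 + $38.86 + $139.88 = $1200.27
Net pay = $3885.59 − $1200.27 = $2685.32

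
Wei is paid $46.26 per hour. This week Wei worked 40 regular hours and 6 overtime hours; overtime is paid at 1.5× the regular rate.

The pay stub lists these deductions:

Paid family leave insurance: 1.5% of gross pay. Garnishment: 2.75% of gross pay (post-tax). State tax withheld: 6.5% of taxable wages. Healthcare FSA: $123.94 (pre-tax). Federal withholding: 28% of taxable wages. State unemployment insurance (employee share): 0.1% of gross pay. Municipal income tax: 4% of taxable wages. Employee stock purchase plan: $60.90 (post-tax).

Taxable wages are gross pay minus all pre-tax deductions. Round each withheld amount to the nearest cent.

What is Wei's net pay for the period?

$1,158.32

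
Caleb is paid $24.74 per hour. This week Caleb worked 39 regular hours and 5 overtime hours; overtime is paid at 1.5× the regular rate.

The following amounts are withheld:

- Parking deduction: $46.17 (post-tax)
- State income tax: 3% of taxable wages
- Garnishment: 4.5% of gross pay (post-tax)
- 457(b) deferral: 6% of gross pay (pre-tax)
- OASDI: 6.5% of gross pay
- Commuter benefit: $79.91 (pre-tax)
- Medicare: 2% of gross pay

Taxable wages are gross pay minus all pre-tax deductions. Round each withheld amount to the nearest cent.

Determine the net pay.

$775.71

Regular pay: 39 × $24.74 = $964.86
Overtime pay: 5 × $24.74 × 1.5 = $185.55
Gross pay = $964.86 + $185.55 = $1,150.41
Commuter benefit: $79.91
457(b) deferral: $1,150.41 × 0.06 = $69.02
Pre-tax total = $79.91 + $69.02 = $148.93
Taxable wages = $1,150.41 − $148.93 = $1,001.48
State income tax: $1,001.48 × 0.03 = $30.04
Medicare: $1,150.41 × 0.02 = $23.01
OASDI: $1,150.41 × 0.065 = $74.78
Parking deduction: $46.17
Garnishment: $1,150.41 × 0.045 = $51.77
Total deductions = $79.91 + $69.02 + $30.04 + $23.01 + $74.78 + $46.17 + $51.77 = $374.70
Net pay = $1,150.41 − $374.70 = $775.71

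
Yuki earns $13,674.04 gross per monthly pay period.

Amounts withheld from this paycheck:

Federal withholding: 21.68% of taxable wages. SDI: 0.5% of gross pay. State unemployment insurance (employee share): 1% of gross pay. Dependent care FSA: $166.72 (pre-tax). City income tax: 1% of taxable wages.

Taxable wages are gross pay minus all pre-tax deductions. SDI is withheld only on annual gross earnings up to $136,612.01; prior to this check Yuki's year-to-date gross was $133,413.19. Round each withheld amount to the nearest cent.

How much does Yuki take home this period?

$10,291.13

Dependent care FSA: $166.72
Taxable wages = $13,674.04 − $166.72 = $13,507.32
Federal withholding: $13,507.32 × 0.2168 = $2,928.39
City income tax: $13,507.32 × 0.01 = $135.07
SDI: only $136,612.01 − $133,413.19 = $3,198.82 of this check is subject → $3,198.82 × 0.005 = $15.99
State unemployment insurance (employee share): $13,674.04 × 0.01 = $136.74
Total deductions = $166.72 + $2,928.39 + $135.07 + $15.99 + $136.74 = $3,382.91
Net pay = $13,674.04 − $3,382.91 = $10,291.13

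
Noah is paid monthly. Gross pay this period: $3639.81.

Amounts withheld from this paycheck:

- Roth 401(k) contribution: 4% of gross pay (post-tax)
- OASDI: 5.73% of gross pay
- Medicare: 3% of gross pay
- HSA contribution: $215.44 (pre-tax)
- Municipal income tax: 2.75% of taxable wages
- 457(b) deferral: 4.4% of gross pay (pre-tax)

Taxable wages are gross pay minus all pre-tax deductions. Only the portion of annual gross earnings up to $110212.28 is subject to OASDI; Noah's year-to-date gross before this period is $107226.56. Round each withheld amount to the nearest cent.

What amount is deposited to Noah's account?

HSA contribution: $215.44
457(b) deferral: $3639.81 × 0.044 = $160.15
Pre-tax total = $215.44 + $160.15 = $375.59
Taxable wages = $3639.81 − $375.59 = $3264.22
Municipal income tax: $3264.22 × 0.0275 = $89.77
OASDI: only $110212.28 − $107226.56 = $2985.72 of this check is subject → $2985.72 × 0.0573 = $171.08
Medicare: $3639.81 × 0.03 = $109.19
Roth 401(k) contribution: $3639.81 × 0.04 = $145.59
Total deductions = $215.44 + $160.15 + $89.77 + $171.08 + $109.19 + $145.59 = $891.22
Net pay = $3639.81 − $891.22 = $2748.59

$2748.59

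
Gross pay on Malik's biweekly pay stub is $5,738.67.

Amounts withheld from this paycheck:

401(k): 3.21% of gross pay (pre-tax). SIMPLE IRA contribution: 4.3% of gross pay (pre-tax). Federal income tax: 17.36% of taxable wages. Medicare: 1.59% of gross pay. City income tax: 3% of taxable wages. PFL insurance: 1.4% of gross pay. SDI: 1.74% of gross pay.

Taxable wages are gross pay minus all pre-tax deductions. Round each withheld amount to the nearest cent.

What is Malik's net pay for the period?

SIMPLE IRA contribution: $5,738.67 × 0.043 = $246.76
401(k): $5,738.67 × 0.0321 = $184.21
Pre-tax total = $246.76 + $184.21 = $430.97
Taxable wages = $5,738.67 − $430.97 = $5,307.70
City income tax: $5,307.70 × 0.03 = $159.23
Federal income tax: $5,307.70 × 0.1736 = $921.42
SDI: $5,738.67 × 0.0174 = $99.85
PFL insurance: $5,738.67 × 0.014 = $80.34
Medicare: $5,738.67 × 0.0159 = $91.24
Total deductions = $246.76 + $184.21 + $159.23 + $921.42 + $99.85 + $80.34 + $91.24 = $1,783.05
Net pay = $5,738.67 − $1,783.05 = $3,955.62

$3,955.62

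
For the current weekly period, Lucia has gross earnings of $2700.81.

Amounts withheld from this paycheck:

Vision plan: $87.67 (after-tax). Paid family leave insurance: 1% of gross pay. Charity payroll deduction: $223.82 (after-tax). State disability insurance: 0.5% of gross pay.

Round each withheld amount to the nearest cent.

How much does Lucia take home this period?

$2348.81

Paid family leave insurance: $2700.81 × 0.01 = $27.01
State disability insurance: $2700.81 × 0.005 = $13.50
Charity payroll deduction: $223.82
Vision plan: $87.67
Total deductions = $27.01 + $13.50 + $223.82 + $87.67 = $352.00
Net pay = $2700.81 − $352.00 = $2348.81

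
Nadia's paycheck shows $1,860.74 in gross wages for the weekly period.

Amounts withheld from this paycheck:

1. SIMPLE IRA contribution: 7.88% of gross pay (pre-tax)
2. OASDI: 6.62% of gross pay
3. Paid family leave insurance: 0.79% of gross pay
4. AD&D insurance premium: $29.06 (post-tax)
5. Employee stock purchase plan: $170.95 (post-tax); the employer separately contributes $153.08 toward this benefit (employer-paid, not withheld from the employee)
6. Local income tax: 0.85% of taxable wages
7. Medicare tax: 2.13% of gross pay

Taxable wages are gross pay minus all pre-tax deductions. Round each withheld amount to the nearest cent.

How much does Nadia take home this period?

$1,322.02

SIMPLE IRA contribution: $1,860.74 × 0.0788 = $146.63
Taxable wages = $1,860.74 − $146.63 = $1,714.11
Local income tax: $1,714.11 × 0.0085 = $14.57
OASDI: $1,860.74 × 0.0662 = $123.18
Medicare tax: $1,860.74 × 0.0213 = $39.63
Paid family leave insurance: $1,860.74 × 0.0079 = $14.70
AD&D insurance premium: $29.06
Employee stock purchase plan: $170.95
(Employer's $153.08 toward employee stock purchase plan is not withheld from the employee.)
Total deductions = $146.63 + $14.57 + $123.18 + $39.63 + $14.70 + $29.06 + $170.95 = $538.72
Net pay = $1,860.74 − $538.72 = $1,322.02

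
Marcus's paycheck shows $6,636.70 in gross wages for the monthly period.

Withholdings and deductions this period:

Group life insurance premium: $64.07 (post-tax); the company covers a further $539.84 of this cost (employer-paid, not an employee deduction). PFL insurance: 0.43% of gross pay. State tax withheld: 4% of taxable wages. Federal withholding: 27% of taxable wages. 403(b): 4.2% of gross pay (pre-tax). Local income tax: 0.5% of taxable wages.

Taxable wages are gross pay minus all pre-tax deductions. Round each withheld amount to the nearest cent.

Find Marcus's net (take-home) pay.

$4,262.59

403(b): $6,636.70 × 0.042 = $278.74
Taxable wages = $6,636.70 − $278.74 = $6,357.96
Federal withholding: $6,357.96 × 0.27 = $1,716.65
State tax withheld: $6,357.96 × 0.04 = $254.32
Local income tax: $6,357.96 × 0.005 = $31.79
PFL insurance: $6,636.70 × 0.0043 = $28.54
Group life insurance premium: $64.07
(Employer's $539.84 toward group life insurance premium is not withheld from the employee.)
Total deductions = $278.74 + $1,716.65 + $254.32 + $31.79 + $28.54 + $64.07 = $2,374.11
Net pay = $6,636.70 − $2,374.11 = $4,262.59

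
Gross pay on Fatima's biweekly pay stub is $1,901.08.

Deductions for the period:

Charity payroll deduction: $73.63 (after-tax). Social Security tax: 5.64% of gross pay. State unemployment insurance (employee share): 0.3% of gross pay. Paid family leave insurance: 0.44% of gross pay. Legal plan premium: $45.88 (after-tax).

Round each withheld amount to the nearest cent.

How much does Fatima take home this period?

State unemployment insurance (employee share): $1,901.08 × 0.003 = $5.70
Paid family leave insurance: $1,901.08 × 0.0044 = $8.36
Social Security tax: $1,901.08 × 0.0564 = $107.22
Legal plan premium: $45.88
Charity payroll deduction: $73.63
Total deductions = $5.70 + $8.36 + $107.22 + $45.88 + $73.63 = $240.79
Net pay = $1,901.08 − $240.79 = $1,660.29

$1,660.29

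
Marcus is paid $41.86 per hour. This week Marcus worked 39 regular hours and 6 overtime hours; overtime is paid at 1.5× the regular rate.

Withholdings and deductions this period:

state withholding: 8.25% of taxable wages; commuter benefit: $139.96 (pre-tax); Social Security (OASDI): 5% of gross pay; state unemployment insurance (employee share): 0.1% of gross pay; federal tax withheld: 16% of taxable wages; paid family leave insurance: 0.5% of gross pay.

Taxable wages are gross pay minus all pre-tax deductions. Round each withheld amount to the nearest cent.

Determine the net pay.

$1303.49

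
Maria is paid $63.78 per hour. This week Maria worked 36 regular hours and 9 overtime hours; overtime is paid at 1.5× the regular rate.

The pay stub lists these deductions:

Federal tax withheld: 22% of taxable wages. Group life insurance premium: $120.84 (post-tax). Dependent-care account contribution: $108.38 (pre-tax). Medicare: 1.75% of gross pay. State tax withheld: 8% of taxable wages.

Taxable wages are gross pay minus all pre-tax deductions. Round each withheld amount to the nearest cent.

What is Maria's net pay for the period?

Regular pay: 36 × $63.78 = $2296.08
Overtime pay: 9 × $63.78 × 1.5 = $861.03
Gross pay = $2296.08 + $861.03 = $3157.11
Dependent-care account contribution: $108.38
Taxable wages = $3157.11 − $108.38 = $3048.73
State tax withheld: $3048.73 × 0.08 = $243.90
Federal tax withheld: $3048.73 × 0.22 = $670.72
Medicare: $3157.11 × 0.0175 = $55.25
Group life insurance premium: $120.84
Total deductions = $108.38 + $243.90 + $670.72 + $55.25 + $120.84 = $1199.09
Net pay = $3157.11 − $1199.09 = $1958.02

$1958.02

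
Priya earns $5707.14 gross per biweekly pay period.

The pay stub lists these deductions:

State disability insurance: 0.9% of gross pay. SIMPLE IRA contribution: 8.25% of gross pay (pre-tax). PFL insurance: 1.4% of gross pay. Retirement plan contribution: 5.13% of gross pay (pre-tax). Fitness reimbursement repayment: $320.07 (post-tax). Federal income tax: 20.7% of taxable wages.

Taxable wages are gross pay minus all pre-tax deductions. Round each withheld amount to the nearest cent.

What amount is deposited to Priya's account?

$3468.88

SIMPLE IRA contribution: $5707.14 × 0.0825 = $470.84
Retirement plan contribution: $5707.14 × 0.0513 = $292.78
Pre-tax total = $470.84 + $292.78 = $763.62
Taxable wages = $5707.14 − $763.62 = $4943.52
Federal income tax: $4943.52 × 0.207 = $1023.31
State disability insurance: $5707.14 × 0.009 = $51.36
PFL insurance: $5707.14 × 0.014 = $79.90
Fitness reimbursement repayment: $320.07
Total deductions = $470.84 + $292.78 + $1023.31 + $51.36 + $79.90 + $320.07 = $2238.26
Net pay = $5707.14 − $2238.26 = $3468.88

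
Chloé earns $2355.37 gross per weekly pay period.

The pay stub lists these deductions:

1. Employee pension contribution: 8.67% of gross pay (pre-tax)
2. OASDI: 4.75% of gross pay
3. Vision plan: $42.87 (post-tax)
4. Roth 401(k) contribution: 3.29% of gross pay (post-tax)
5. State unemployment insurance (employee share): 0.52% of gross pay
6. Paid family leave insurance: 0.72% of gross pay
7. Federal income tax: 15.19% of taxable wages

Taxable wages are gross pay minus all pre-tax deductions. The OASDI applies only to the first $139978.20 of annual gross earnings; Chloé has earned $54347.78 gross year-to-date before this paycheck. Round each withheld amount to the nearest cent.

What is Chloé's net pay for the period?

Employee pension contribution: $2355.37 × 0.0867 = $204.21
Taxable wages = $2355.37 − $204.21 = $2151.16
Federal income tax: $2151.16 × 0.1519 = $326.76
OASDI: cap not yet reached, full $2355.37 is subject → $2355.37 × 0.0475 = $111.88
Paid family leave insurance: $2355.37 × 0.0072 = $16.96
State unemployment insurance (employee share): $2355.37 × 0.0052 = $12.25
Roth 401(k) contribution: $2355.37 × 0.0329 = $77.49
Vision plan: $42.87
Total deductions = $204.21 + $326.76 + $111.88 + $16.96 + $12.25 + $77.49 + $42.87 = $792.42
Net pay = $2355.37 − $792.42 = $1562.95

$1562.95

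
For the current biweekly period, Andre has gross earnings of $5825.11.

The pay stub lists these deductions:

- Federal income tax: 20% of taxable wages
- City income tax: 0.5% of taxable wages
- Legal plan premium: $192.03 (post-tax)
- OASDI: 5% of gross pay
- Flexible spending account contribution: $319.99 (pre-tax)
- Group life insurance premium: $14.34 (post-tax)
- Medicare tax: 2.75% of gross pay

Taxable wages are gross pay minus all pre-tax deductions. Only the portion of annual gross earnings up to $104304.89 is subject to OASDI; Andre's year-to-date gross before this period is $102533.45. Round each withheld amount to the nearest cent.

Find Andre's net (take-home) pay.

$3921.44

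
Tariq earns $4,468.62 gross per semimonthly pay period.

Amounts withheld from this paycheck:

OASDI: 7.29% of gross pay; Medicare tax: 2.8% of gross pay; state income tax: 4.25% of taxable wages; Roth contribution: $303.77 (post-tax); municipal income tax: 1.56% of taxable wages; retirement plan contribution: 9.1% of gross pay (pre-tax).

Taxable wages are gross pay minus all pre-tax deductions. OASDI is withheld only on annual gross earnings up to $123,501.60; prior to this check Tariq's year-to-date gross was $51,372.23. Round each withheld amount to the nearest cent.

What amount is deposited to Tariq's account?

$3,071.33

Retirement plan contribution: $4,468.62 × 0.091 = $406.64
Taxable wages = $4,468.62 − $406.64 = $4,061.98
State income tax: $4,061.98 × 0.0425 = $172.63
Municipal income tax: $4,061.98 × 0.0156 = $63.37
Medicare tax: $4,468.62 × 0.028 = $125.12
OASDI: cap not yet reached, full $4,468.62 is subject → $4,468.62 × 0.0729 = $325.76
Roth contribution: $303.77
Total deductions = $406.64 + $172.63 + $63.37 + $125.12 + $325.76 + $303.77 = $1,397.29
Net pay = $4,468.62 − $1,397.29 = $3,071.33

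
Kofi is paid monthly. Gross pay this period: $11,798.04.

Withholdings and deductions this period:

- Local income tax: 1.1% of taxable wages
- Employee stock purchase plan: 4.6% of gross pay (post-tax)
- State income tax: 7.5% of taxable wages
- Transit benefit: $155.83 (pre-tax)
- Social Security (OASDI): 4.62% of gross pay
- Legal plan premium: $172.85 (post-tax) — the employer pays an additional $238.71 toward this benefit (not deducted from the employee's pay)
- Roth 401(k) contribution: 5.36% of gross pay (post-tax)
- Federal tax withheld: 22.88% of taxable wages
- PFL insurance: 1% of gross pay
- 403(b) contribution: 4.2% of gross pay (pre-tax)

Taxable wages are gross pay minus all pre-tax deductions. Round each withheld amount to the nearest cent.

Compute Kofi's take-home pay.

403(b) contribution: $11,798.04 × 0.042 = $495.52
Transit benefit: $155.83
Pre-tax total = $495.52 + $155.83 = $651.35
Taxable wages = $11,798.04 − $651.35 = $11,146.69
Local income tax: $11,146.69 × 0.011 = $122.61
State income tax: $11,146.69 × 0.075 = $836.00
Federal tax withheld: $11,146.69 × 0.2288 = $2,550.36
PFL insurance: $11,798.04 × 0.01 = $117.98
Social Security (OASDI): $11,798.04 × 0.0462 = $545.07
Employee stock purchase plan: $11,798.04 × 0.046 = $542.71
Roth 401(k) contribution: $11,798.04 × 0.0536 = $632.37
Legal plan premium: $172.85
(Employer's $238.71 toward legal plan premium is not withheld from the employee.)
Total deductions = $495.52 + $155.83 + $122.61 + $836.00 + $2,550.36 + $117.98 + $545.07 + $542.71 + $632.37 + $172.85 = $6,171.30
Net pay = $11,798.04 − $6,171.30 = $5,626.74

$5,626.74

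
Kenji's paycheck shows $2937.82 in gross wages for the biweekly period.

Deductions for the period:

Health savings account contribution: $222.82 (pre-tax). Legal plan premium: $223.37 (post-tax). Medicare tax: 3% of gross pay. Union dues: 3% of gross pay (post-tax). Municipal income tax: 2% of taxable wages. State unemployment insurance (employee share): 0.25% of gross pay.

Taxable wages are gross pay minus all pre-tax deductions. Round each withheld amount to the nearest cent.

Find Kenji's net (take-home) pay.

$2253.73

Health savings account contribution: $222.82
Taxable wages = $2937.82 − $222.82 = $2715.00
Municipal income tax: $2715.00 × 0.02 = $54.30
Medicare tax: $2937.82 × 0.03 = $88.13
State unemployment insurance (employee share): $2937.82 × 0.0025 = $7.34
Legal plan premium: $223.37
Union dues: $2937.82 × 0.03 = $88.13
Total deductions = $222.82 + $54.30 + $88.13 + $7.34 + $223.37 + $88.13 = $684.09
Net pay = $2937.82 − $684.09 = $2253.73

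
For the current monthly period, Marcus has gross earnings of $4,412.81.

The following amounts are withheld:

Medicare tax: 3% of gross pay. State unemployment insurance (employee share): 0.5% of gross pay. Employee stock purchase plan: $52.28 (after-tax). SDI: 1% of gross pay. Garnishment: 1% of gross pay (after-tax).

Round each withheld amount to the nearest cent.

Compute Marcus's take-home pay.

Medicare tax: $4,412.81 × 0.03 = $132.38
SDI: $4,412.81 × 0.01 = $44.13
State unemployment insurance (employee share): $4,412.81 × 0.005 = $22.06
Employee stock purchase plan: $52.28
Garnishment: $4,412.81 × 0.01 = $44.13
Total deductions = $132.38 + $44.13 + $22.06 + $52.28 + $44.13 = $294.98
Net pay = $4,412.81 − $294.98 = $4,117.83

$4,117.83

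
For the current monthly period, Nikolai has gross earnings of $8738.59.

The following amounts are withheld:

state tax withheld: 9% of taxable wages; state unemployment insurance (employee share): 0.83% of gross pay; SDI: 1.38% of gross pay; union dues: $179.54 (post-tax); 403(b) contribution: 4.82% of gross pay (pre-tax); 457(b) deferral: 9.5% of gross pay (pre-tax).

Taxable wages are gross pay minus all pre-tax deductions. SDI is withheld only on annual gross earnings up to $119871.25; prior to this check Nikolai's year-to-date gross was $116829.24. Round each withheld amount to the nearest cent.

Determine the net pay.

457(b) deferral: $8738.59 × 0.095 = $830.17
403(b) contribution: $8738.59 × 0.0482 = $421.20
Pre-tax total = $830.17 + $421.20 = $1251.37
Taxable wages = $8738.59 − $1251.37 = $7487.22
State tax withheld: $7487.22 × 0.09 = $673.85
SDI: only $119871.25 − $116829.24 = $3042.01 of this check is subject → $3042.01 × 0.0138 = $41.98
State unemployment insurance (employee share): $8738.59 × 0.0083 = $72.53
Union dues: $179.54
Total deductions = $830.17 + $421.20 + $673.85 + $41.98 + $72.53 + $179.54 = $2219.27
Net pay = $8738.59 − $2219.27 = $6519.32

$6519.32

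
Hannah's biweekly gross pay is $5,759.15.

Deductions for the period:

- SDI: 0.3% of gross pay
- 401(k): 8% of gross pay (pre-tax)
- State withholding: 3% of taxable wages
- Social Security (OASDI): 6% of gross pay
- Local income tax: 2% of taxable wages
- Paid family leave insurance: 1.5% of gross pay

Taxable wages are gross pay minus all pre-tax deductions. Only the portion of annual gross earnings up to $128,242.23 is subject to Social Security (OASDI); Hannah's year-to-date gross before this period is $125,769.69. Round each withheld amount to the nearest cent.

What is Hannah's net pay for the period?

$4,781.48

401(k): $5,759.15 × 0.08 = $460.73
Taxable wages = $5,759.15 − $460.73 = $5,298.42
State withholding: $5,298.42 × 0.03 = $158.95
Local income tax: $5,298.42 × 0.02 = $105.97
Paid family leave insurance: $5,759.15 × 0.015 = $86.39
SDI: $5,759.15 × 0.003 = $17.28
Social Security (OASDI): only $128,242.23 − $125,769.69 = $2,472.54 of this check is subject → $2,472.54 × 0.06 = $148.35
Total deductions = $460.73 + $158.95 + $105.97 + $86.39 + $17.28 + $148.35 = $977.67
Net pay = $5,759.15 − $977.67 = $4,781.48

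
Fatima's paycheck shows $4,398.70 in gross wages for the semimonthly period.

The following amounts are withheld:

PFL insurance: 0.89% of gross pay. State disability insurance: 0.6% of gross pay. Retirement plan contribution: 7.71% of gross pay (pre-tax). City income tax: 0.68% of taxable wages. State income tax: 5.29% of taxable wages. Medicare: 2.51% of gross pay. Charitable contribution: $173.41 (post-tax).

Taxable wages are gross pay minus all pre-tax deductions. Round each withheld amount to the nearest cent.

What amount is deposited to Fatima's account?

$3,467.84

Retirement plan contribution: $4,398.70 × 0.0771 = $339.14
Taxable wages = $4,398.70 − $339.14 = $4,059.56
State income tax: $4,059.56 × 0.0529 = $214.75
City income tax: $4,059.56 × 0.0068 = $27.61
PFL insurance: $4,398.70 × 0.0089 = $39.15
Medicare: $4,398.70 × 0.0251 = $110.41
State disability insurance: $4,398.70 × 0.006 = $26.39
Charitable contribution: $173.41
Total deductions = $339.14 + $214.75 + $27.61 + $39.15 + $110.41 + $26.39 + $173.41 = $930.86
Net pay = $4,398.70 − $930.86 = $3,467.84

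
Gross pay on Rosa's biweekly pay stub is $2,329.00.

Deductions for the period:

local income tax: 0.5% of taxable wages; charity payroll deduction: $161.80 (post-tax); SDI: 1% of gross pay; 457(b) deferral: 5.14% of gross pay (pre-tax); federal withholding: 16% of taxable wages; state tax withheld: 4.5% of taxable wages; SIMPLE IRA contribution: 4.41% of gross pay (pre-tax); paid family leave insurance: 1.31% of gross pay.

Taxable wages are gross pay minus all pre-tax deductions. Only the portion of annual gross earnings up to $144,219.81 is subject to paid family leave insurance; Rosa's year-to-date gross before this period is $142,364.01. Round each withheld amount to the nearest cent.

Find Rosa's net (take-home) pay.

457(b) deferral: $2,329.00 × 0.0514 = $119.71
SIMPLE IRA contribution: $2,329.00 × 0.0441 = $102.71
Pre-tax total = $119.71 + $102.71 = $222.42
Taxable wages = $2,329.00 − $222.42 = $2,106.58
Local income tax: $2,106.58 × 0.005 = $10.53
Federal withholding: $2,106.58 × 0.16 = $337.05
State tax withheld: $2,106.58 × 0.045 = $94.80
Paid family leave insurance: only $144,219.81 − $142,364.01 = $1,855.80 of this check is subject → $1,855.80 × 0.0131 = $24.31
SDI: $2,329.00 × 0.01 = $23.29
Charity payroll deduction: $161.80
Total deductions = $119.71 + $102.71 + $10.53 + $337.05 + $94.80 + $24.31 + $23.29 + $161.80 = $874.20
Net pay = $2,329.00 − $874.20 = $1,454.80

$1,454.80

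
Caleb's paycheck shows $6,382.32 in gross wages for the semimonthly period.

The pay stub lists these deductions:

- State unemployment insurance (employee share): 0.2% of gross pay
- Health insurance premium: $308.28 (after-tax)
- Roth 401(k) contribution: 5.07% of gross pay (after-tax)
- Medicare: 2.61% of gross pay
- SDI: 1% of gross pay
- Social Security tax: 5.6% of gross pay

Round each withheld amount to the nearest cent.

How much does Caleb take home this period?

$5,149.89

SDI: $6,382.32 × 0.01 = $63.82
Social Security tax: $6,382.32 × 0.056 = $357.41
State unemployment insurance (employee share): $6,382.32 × 0.002 = $12.76
Medicare: $6,382.32 × 0.0261 = $166.58
Health insurance premium: $308.28
Roth 401(k) contribution: $6,382.32 × 0.0507 = $323.58
Total deductions = $63.82 + $357.41 + $12.76 + $166.58 + $308.28 + $323.58 = $1,232.43
Net pay = $6,382.32 − $1,232.43 = $5,149.89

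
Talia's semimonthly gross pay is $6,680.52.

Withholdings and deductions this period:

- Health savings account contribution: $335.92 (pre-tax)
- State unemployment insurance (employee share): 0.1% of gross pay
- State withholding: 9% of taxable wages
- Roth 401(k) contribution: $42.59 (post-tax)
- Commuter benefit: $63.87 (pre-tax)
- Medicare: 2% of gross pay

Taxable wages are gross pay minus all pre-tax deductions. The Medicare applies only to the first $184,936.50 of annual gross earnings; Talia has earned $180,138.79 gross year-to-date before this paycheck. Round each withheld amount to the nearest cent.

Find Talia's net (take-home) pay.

$5,570.24

Health savings account contribution: $335.92
Commuter benefit: $63.87
Pre-tax total = $335.92 + $63.87 = $399.79
Taxable wages = $6,680.52 − $399.79 = $6,280.73
State withholding: $6,280.73 × 0.09 = $565.27
Medicare: only $184,936.50 − $180,138.79 = $4,797.71 of this check is subject → $4,797.71 × 0.02 = $95.95
State unemployment insurance (employee share): $6,680.52 × 0.001 = $6.68
Roth 401(k) contribution: $42.59
Total deductions = $335.92 + $63.87 + $565.27 + $95.95 + $6.68 + $42.59 = $1,110.28
Net pay = $6,680.52 − $1,110.28 = $5,570.24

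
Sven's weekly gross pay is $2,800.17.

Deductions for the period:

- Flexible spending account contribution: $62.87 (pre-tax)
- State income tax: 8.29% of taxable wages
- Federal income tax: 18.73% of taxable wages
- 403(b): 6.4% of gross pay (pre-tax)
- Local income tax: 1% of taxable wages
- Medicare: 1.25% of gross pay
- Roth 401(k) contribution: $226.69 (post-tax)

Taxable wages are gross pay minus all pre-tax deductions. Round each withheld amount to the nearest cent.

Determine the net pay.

$1,579.62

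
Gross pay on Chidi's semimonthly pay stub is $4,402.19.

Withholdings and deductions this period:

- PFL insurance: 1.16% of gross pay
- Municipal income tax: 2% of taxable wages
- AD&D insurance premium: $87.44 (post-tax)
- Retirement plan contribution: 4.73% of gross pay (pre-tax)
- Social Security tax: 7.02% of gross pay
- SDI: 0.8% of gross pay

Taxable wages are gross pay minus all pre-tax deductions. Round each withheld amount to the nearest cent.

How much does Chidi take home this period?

$3,627.33

Retirement plan contribution: $4,402.19 × 0.0473 = $208.22
Taxable wages = $4,402.19 − $208.22 = $4,193.97
Municipal income tax: $4,193.97 × 0.02 = $83.88
Social Security tax: $4,402.19 × 0.0702 = $309.03
SDI: $4,402.19 × 0.008 = $35.22
PFL insurance: $4,402.19 × 0.0116 = $51.07
AD&D insurance premium: $87.44
Total deductions = $208.22 + $83.88 + $309.03 + $35.22 + $51.07 + $87.44 = $774.86
Net pay = $4,402.19 − $774.86 = $3,627.33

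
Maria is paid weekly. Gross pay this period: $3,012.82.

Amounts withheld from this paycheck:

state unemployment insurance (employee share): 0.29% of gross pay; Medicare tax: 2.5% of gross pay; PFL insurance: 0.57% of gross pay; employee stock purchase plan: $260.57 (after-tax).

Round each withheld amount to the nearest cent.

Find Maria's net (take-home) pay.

$2,651.02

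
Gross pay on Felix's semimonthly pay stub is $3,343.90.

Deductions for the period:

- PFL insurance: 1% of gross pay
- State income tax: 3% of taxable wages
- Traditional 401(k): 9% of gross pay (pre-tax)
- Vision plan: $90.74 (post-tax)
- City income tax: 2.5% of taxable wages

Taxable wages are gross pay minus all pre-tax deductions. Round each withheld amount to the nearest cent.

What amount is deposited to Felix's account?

$2,751.41

Traditional 401(k): $3,343.90 × 0.09 = $300.95
Taxable wages = $3,343.90 − $300.95 = $3,042.95
State income tax: $3,042.95 × 0.03 = $91.29
City income tax: $3,042.95 × 0.025 = $76.07
PFL insurance: $3,343.90 × 0.01 = $33.44
Vision plan: $90.74
Total deductions = $300.95 + $91.29 + $76.07 + $33.44 + $90.74 = $592.49
Net pay = $3,343.90 − $592.49 = $2,751.41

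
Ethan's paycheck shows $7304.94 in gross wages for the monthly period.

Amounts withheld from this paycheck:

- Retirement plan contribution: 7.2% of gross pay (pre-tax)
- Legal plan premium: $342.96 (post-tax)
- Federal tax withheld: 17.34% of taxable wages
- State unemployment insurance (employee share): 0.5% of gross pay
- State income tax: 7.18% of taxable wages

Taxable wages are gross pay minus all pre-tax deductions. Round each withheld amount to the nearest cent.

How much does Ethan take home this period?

Retirement plan contribution: $7304.94 × 0.072 = $525.96
Taxable wages = $7304.94 − $525.96 = $6778.98
Federal tax withheld: $6778.98 × 0.1734 = $1175.48
State income tax: $6778.98 × 0.0718 = $486.73
State unemployment insurance (employee share): $7304.94 × 0.005 = $36.52
Legal plan premium: $342.96
Total deductions = $525.96 + $1175.48 + $486.73 + $36.52 + $342.96 = $2567.65
Net pay = $7304.94 − $2567.65 = $4737.29

$4737.29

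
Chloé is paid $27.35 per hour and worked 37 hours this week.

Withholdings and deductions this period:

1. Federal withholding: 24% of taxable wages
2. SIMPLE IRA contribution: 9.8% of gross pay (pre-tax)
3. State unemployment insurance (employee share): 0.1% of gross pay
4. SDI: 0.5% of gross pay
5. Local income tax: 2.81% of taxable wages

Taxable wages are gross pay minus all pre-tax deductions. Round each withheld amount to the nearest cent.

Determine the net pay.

$661.99

Gross pay: 37 × $27.35 = $1,011.95
SIMPLE IRA contribution: $1,011.95 × 0.098 = $99.17
Taxable wages = $1,011.95 − $99.17 = $912.78
Federal withholding: $912.78 × 0.24 = $219.07
Local income tax: $912.78 × 0.0281 = $25.65
State unemployment insurance (employee share): $1,011.95 × 0.001 = $1.01
SDI: $1,011.95 × 0.005 = $5.06
Total deductions = $99.17 + $219.07 + $25.65 + $1.01 + $5.06 = $349.96
Net pay = $1,011.95 − $349.96 = $661.99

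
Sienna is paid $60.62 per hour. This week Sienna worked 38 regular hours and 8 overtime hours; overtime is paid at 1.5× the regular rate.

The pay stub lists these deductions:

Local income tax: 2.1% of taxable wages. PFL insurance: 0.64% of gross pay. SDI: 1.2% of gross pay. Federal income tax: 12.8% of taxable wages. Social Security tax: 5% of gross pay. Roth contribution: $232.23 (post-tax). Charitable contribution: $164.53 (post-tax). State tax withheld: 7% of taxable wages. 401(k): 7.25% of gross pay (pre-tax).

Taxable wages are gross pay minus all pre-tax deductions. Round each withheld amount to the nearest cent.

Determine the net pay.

$1,591.50

Regular pay: 38 × $60.62 = $2,303.56
Overtime pay: 8 × $60.62 × 1.5 = $727.44
Gross pay = $2,303.56 + $727.44 = $3,031.00
401(k): $3,031.00 × 0.0725 = $219.75
Taxable wages = $3,031.00 − $219.75 = $2,811.25
Federal income tax: $2,811.25 × 0.128 = $359.84
Local income tax: $2,811.25 × 0.021 = $59.04
State tax withheld: $2,811.25 × 0.07 = $196.79
Social Security tax: $3,031.00 × 0.05 = $151.55
PFL insurance: $3,031.00 × 0.0064 = $19.40
SDI: $3,031.00 × 0.012 = $36.37
Charitable contribution: $164.53
Roth contribution: $232.23
Total deductions = $219.75 + $359.84 + $59.04 + $196.79 + $151.55 + $19.40 + $36.37 + $164.53 + $232.23 = $1,439.50
Net pay = $3,031.00 − $1,439.50 = $1,591.50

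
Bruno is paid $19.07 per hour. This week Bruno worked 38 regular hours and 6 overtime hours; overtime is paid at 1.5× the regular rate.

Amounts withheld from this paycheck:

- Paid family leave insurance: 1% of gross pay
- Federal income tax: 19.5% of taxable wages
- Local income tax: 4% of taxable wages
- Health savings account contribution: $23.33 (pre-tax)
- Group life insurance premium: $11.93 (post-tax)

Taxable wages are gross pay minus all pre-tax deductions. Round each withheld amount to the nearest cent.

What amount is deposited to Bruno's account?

Regular pay: 38 × $19.07 = $724.66
Overtime pay: 6 × $19.07 × 1.5 = $171.63
Gross pay = $724.66 + $171.63 = $896.29
Health savings account contribution: $23.33
Taxable wages = $896.29 − $23.33 = $872.96
Federal income tax: $872.96 × 0.195 = $170.23
Local income tax: $872.96 × 0.04 = $34.92
Paid family leave insurance: $896.29 × 0.01 = $8.96
Group life insurance premium: $11.93
Total deductions = $23.33 + $170.23 + $34.92 + $8.96 + $11.93 = $249.37
Net pay = $896.29 − $249.37 = $646.92

$646.92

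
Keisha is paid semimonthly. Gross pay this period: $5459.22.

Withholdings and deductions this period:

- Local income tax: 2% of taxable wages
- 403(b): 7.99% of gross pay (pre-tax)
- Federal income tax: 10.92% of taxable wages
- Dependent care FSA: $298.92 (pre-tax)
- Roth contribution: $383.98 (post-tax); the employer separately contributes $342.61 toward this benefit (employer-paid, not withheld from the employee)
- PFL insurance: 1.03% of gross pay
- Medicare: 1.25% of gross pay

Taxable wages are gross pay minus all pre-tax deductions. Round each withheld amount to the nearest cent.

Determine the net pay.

Dependent care FSA: $298.92
403(b): $5459.22 × 0.0799 = $436.19
Pre-tax total = $298.92 + $436.19 = $735.11
Taxable wages = $5459.22 − $735.11 = $4724.11
Local income tax: $4724.11 × 0.02 = $94.48
Federal income tax: $4724.11 × 0.1092 = $515.87
Medicare: $5459.22 × 0.0125 = $68.24
PFL insurance: $5459.22 × 0.0103 = $56.23
Roth contribution: $383.98
(Employer's $342.61 toward Roth contribution is not withheld from the employee.)
Total deductions = $298.92 + $436.19 + $94.48 + $515.87 + $68.24 + $56.23 + $383.98 = $1853.91
Net pay = $5459.22 − $1853.91 = $3605.31

$3605.31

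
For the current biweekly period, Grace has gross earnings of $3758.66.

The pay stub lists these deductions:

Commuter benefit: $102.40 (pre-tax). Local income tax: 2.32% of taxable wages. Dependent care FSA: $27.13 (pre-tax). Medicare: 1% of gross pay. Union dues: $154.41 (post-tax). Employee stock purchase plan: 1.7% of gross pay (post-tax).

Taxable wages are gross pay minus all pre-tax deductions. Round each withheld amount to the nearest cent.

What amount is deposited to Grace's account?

$3289.03

Dependent care FSA: $27.13
Commuter benefit: $102.40
Pre-tax total = $27.13 + $102.40 = $129.53
Taxable wages = $3758.66 − $129.53 = $3629.13
Local income tax: $3629.13 × 0.0232 = $84.20
Medicare: $3758.66 × 0.01 = $37.59
Employee stock purchase plan: $3758.66 × 0.017 = $63.90
Union dues: $154.41
Total deductions = $27.13 + $102.40 + $84.20 + $37.59 + $63.90 + $154.41 = $469.63
Net pay = $3758.66 − $469.63 = $3289.03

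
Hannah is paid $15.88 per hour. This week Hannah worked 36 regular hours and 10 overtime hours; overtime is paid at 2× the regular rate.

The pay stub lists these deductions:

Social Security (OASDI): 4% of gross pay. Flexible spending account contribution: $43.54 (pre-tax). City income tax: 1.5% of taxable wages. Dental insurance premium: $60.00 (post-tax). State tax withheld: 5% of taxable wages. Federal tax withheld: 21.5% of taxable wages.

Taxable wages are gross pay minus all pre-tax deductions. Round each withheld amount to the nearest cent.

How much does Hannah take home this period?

$513.36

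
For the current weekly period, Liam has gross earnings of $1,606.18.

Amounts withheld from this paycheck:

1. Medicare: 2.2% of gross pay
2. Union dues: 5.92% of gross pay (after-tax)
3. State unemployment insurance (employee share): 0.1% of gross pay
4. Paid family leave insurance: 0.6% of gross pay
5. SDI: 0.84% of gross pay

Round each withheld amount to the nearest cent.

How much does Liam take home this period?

State unemployment insurance (employee share): $1,606.18 × 0.001 = $1.61
SDI: $1,606.18 × 0.0084 = $13.49
Medicare: $1,606.18 × 0.022 = $35.34
Paid family leave insurance: $1,606.18 × 0.006 = $9.64
Union dues: $1,606.18 × 0.0592 = $95.09
Total deductions = $1.61 + $13.49 + $35.34 + $9.64 + $95.09 = $155.17
Net pay = $1,606.18 − $155.17 = $1,451.01

$1,451.01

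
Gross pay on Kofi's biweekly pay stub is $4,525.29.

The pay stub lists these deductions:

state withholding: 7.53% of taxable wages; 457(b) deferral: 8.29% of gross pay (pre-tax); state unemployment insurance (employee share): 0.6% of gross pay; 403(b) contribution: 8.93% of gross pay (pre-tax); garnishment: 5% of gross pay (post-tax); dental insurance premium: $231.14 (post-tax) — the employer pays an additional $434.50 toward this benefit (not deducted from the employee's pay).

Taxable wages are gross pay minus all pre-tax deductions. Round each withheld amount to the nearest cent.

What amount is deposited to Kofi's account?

$2,979.40

403(b) contribution: $4,525.29 × 0.0893 = $404.11
457(b) deferral: $4,525.29 × 0.0829 = $375.15
Pre-tax total = $404.11 + $375.15 = $779.26
Taxable wages = $4,525.29 − $779.26 = $3,746.03
State withholding: $3,746.03 × 0.0753 = $282.08
State unemployment insurance (employee share): $4,525.29 × 0.006 = $27.15
Dental insurance premium: $231.14
Garnishment: $4,525.29 × 0.05 = $226.26
(Employer's $434.50 toward dental insurance premium is not withheld from the employee.)
Total deductions = $404.11 + $375.15 + $282.08 + $27.15 + $231.14 + $226.26 = $1,545.89
Net pay = $4,525.29 − $1,545.89 = $2,979.40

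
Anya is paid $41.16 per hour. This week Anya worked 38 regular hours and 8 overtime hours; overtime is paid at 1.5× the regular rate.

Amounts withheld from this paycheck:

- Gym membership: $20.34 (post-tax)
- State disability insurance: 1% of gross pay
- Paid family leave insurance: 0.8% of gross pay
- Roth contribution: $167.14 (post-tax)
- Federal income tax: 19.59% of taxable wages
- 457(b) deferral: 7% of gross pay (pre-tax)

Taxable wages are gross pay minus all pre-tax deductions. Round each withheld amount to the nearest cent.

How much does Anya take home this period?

$1314.48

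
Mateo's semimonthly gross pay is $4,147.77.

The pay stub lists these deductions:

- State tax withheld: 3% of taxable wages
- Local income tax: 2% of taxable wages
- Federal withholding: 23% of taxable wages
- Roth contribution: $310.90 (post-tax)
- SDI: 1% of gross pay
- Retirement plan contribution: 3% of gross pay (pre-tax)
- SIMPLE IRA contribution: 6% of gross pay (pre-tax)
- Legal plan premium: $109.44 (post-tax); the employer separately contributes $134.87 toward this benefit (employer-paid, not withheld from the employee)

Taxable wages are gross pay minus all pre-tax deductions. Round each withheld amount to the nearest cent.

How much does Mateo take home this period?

$2,255.80

SIMPLE IRA contribution: $4,147.77 × 0.06 = $248.87
Retirement plan contribution: $4,147.77 × 0.03 = $124.43
Pre-tax total = $248.87 + $124.43 = $373.30
Taxable wages = $4,147.77 − $373.30 = $3,774.47
State tax withheld: $3,774.47 × 0.03 = $113.23
Local income tax: $3,774.47 × 0.02 = $75.49
Federal withholding: $3,774.47 × 0.23 = $868.13
SDI: $4,147.77 × 0.01 = $41.48
Roth contribution: $310.90
Legal plan premium: $109.44
(Employer's $134.87 toward legal plan premium is not withheld from the employee.)
Total deductions = $248.87 + $124.43 + $113.23 + $75.49 + $868.13 + $41.48 + $310.90 + $109.44 = $1,891.97
Net pay = $4,147.77 − $1,891.97 = $2,255.80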